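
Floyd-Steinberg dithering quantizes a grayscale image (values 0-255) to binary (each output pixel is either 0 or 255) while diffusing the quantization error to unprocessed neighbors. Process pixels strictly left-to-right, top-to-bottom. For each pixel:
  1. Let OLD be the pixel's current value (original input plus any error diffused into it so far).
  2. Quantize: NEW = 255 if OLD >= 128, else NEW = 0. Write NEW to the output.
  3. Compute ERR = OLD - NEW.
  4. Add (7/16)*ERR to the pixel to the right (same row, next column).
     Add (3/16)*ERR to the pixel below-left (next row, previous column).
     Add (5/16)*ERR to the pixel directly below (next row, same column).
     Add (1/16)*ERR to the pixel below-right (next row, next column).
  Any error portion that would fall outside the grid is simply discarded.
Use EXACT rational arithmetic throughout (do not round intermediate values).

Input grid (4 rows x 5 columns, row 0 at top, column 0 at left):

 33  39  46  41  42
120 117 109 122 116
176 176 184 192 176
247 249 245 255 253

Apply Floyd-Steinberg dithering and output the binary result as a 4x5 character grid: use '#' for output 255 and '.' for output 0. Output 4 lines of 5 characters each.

Answer: .....
#.##.
##.##
#####

Derivation:
(0,0): OLD=33 → NEW=0, ERR=33
(0,1): OLD=855/16 → NEW=0, ERR=855/16
(0,2): OLD=17761/256 → NEW=0, ERR=17761/256
(0,3): OLD=292263/4096 → NEW=0, ERR=292263/4096
(0,4): OLD=4798353/65536 → NEW=0, ERR=4798353/65536
(1,0): OLD=35925/256 → NEW=255, ERR=-29355/256
(1,1): OLD=201939/2048 → NEW=0, ERR=201939/2048
(1,2): OLD=12487119/65536 → NEW=255, ERR=-4224561/65536
(1,3): OLD=35169315/262144 → NEW=255, ERR=-31677405/262144
(1,4): OLD=379469321/4194304 → NEW=0, ERR=379469321/4194304
(2,0): OLD=5198785/32768 → NEW=255, ERR=-3157055/32768
(2,1): OLD=152472283/1048576 → NEW=255, ERR=-114914597/1048576
(2,2): OLD=1667904593/16777216 → NEW=0, ERR=1667904593/16777216
(2,3): OLD=56550314339/268435456 → NEW=255, ERR=-11900726941/268435456
(2,4): OLD=761601675509/4294967296 → NEW=255, ERR=-333614984971/4294967296
(3,0): OLD=3294099761/16777216 → NEW=255, ERR=-984090319/16777216
(3,1): OLD=27072965085/134217728 → NEW=255, ERR=-7152555555/134217728
(3,2): OLD=1020443259535/4294967296 → NEW=255, ERR=-74773400945/4294967296
(3,3): OLD=1934266653335/8589934592 → NEW=255, ERR=-256166667625/8589934592
(3,4): OLD=29261915443219/137438953472 → NEW=255, ERR=-5785017692141/137438953472
Row 0: .....
Row 1: #.##.
Row 2: ##.##
Row 3: #####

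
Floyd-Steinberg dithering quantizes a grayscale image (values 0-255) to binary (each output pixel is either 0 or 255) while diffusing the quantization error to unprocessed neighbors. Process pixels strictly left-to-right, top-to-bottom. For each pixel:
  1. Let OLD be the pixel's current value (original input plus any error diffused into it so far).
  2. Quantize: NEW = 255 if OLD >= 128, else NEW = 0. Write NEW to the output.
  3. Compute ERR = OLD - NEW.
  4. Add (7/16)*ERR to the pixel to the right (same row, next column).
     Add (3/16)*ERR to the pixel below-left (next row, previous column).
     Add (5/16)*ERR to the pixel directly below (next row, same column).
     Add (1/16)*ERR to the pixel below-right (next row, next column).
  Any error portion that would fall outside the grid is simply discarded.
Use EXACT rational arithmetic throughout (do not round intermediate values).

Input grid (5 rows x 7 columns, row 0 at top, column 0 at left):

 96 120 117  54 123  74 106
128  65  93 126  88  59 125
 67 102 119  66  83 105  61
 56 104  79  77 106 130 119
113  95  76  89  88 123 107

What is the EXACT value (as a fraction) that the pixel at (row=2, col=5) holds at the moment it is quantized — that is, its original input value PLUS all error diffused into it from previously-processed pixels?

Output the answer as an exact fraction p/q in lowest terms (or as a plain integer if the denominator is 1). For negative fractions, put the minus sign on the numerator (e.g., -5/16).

(0,0): OLD=96 → NEW=0, ERR=96
(0,1): OLD=162 → NEW=255, ERR=-93
(0,2): OLD=1221/16 → NEW=0, ERR=1221/16
(0,3): OLD=22371/256 → NEW=0, ERR=22371/256
(0,4): OLD=660405/4096 → NEW=255, ERR=-384075/4096
(0,5): OLD=2161139/65536 → NEW=0, ERR=2161139/65536
(0,6): OLD=126277029/1048576 → NEW=0, ERR=126277029/1048576
(1,0): OLD=2249/16 → NEW=255, ERR=-1831/16
(1,1): OLD=791/128 → NEW=0, ERR=791/128
(1,2): OLD=532987/4096 → NEW=255, ERR=-511493/4096
(1,3): OLD=1406779/16384 → NEW=0, ERR=1406779/16384
(1,4): OLD=113148893/1048576 → NEW=0, ERR=113148893/1048576
(1,5): OLD=1117648501/8388608 → NEW=255, ERR=-1021446539/8388608
(1,6): OLD=14954797179/134217728 → NEW=0, ERR=14954797179/134217728
(2,0): OLD=66349/2048 → NEW=0, ERR=66349/2048
(2,1): OLD=5736903/65536 → NEW=0, ERR=5736903/65536
(2,2): OLD=141305765/1048576 → NEW=255, ERR=-126081115/1048576
(2,3): OLD=441701101/8388608 → NEW=0, ERR=441701101/8388608
(2,4): OLD=8206933041/67108864 → NEW=0, ERR=8206933041/67108864
(2,5): OLD=318014572335/2147483648 → NEW=255, ERR=-229593757905/2147483648
Target (2,5): original=105, with diffused error = 318014572335/2147483648

Answer: 318014572335/2147483648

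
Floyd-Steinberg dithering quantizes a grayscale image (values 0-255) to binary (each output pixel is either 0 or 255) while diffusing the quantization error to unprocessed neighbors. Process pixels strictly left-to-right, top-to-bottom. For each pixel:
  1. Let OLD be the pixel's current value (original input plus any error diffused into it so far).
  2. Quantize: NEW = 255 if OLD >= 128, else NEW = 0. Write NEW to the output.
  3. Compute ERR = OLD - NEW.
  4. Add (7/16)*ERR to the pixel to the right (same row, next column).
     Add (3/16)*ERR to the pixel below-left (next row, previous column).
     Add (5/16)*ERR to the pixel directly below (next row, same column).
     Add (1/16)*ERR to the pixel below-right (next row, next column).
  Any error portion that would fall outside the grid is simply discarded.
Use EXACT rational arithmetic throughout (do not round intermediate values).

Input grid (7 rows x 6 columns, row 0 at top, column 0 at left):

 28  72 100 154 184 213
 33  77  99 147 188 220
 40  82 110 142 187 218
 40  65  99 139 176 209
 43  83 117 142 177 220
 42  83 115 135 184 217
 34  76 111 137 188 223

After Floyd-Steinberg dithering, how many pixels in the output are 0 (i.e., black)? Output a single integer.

(0,0): OLD=28 → NEW=0, ERR=28
(0,1): OLD=337/4 → NEW=0, ERR=337/4
(0,2): OLD=8759/64 → NEW=255, ERR=-7561/64
(0,3): OLD=104769/1024 → NEW=0, ERR=104769/1024
(0,4): OLD=3748039/16384 → NEW=255, ERR=-429881/16384
(0,5): OLD=52827505/262144 → NEW=255, ERR=-14019215/262144
(1,0): OLD=3683/64 → NEW=0, ERR=3683/64
(1,1): OLD=55349/512 → NEW=0, ERR=55349/512
(1,2): OLD=2192601/16384 → NEW=255, ERR=-1985319/16384
(1,3): OLD=7448549/65536 → NEW=0, ERR=7448549/65536
(1,4): OLD=947461263/4194304 → NEW=255, ERR=-122086257/4194304
(1,5): OLD=12677759545/67108864 → NEW=255, ERR=-4435000775/67108864
(2,0): OLD=641047/8192 → NEW=0, ERR=641047/8192
(2,1): OLD=34313197/262144 → NEW=255, ERR=-32533523/262144
(2,2): OLD=192534535/4194304 → NEW=0, ERR=192534535/4194304
(2,3): OLD=6193117839/33554432 → NEW=255, ERR=-2363262321/33554432
(2,4): OLD=152259459885/1073741824 → NEW=255, ERR=-121544705235/1073741824
(2,5): OLD=2508344401675/17179869184 → NEW=255, ERR=-1872522240245/17179869184
(3,0): OLD=172739111/4194304 → NEW=0, ERR=172739111/4194304
(3,1): OLD=1937193883/33554432 → NEW=0, ERR=1937193883/33554432
(3,2): OLD=31578940481/268435456 → NEW=0, ERR=31578940481/268435456
(3,3): OLD=2578744903939/17179869184 → NEW=255, ERR=-1802121737981/17179869184
(3,4): OLD=9606263004195/137438953472 → NEW=0, ERR=9606263004195/137438953472
(3,5): OLD=436381089559853/2199023255552 → NEW=255, ERR=-124369840605907/2199023255552
(4,0): OLD=35806595305/536870912 → NEW=0, ERR=35806595305/536870912
(4,1): OLD=1330170498005/8589934592 → NEW=255, ERR=-860262822955/8589934592
(4,2): OLD=25807774599151/274877906944 → NEW=0, ERR=25807774599151/274877906944
(4,3): OLD=750981700810059/4398046511104 → NEW=255, ERR=-370520159521461/4398046511104
(4,4): OLD=10191066474908923/70368744177664 → NEW=255, ERR=-7752963290395397/70368744177664
(4,5): OLD=178446468633812221/1125899906842624 → NEW=255, ERR=-108658007611056899/1125899906842624
(5,0): OLD=6056175201359/137438953472 → NEW=0, ERR=6056175201359/137438953472
(5,1): OLD=407938562161471/4398046511104 → NEW=0, ERR=407938562161471/4398046511104
(5,2): OLD=5730291219788197/35184372088832 → NEW=255, ERR=-3241723662863963/35184372088832
(5,3): OLD=60318643808138343/1125899906842624 → NEW=0, ERR=60318643808138343/1125899906842624
(5,4): OLD=336976948187419623/2251799813685248 → NEW=255, ERR=-237232004302318617/2251799813685248
(5,5): OLD=4822950021595729043/36028797018963968 → NEW=255, ERR=-4364393218240082797/36028797018963968
(6,0): OLD=4585341020742429/70368744177664 → NEW=0, ERR=4585341020742429/70368744177664
(6,1): OLD=133951284764066137/1125899906842624 → NEW=0, ERR=133951284764066137/1125899906842624
(6,2): OLD=675992411295120177/4503599627370496 → NEW=255, ERR=-472425493684356303/4503599627370496
(6,3): OLD=5932952148907901005/72057594037927936 → NEW=0, ERR=5932952148907901005/72057594037927936
(6,4): OLD=197996821114351916973/1152921504606846976 → NEW=255, ERR=-95998162560394061907/1152921504606846976
(6,5): OLD=2621871089393271197595/18446744073709551616 → NEW=255, ERR=-2082048649402664464485/18446744073709551616
Output grid:
  Row 0: ..#.##  (3 black, running=3)
  Row 1: ..#.##  (3 black, running=6)
  Row 2: .#.###  (2 black, running=8)
  Row 3: ...#.#  (4 black, running=12)
  Row 4: .#.###  (2 black, running=14)
  Row 5: ..#.##  (3 black, running=17)
  Row 6: ..#.##  (3 black, running=20)

Answer: 20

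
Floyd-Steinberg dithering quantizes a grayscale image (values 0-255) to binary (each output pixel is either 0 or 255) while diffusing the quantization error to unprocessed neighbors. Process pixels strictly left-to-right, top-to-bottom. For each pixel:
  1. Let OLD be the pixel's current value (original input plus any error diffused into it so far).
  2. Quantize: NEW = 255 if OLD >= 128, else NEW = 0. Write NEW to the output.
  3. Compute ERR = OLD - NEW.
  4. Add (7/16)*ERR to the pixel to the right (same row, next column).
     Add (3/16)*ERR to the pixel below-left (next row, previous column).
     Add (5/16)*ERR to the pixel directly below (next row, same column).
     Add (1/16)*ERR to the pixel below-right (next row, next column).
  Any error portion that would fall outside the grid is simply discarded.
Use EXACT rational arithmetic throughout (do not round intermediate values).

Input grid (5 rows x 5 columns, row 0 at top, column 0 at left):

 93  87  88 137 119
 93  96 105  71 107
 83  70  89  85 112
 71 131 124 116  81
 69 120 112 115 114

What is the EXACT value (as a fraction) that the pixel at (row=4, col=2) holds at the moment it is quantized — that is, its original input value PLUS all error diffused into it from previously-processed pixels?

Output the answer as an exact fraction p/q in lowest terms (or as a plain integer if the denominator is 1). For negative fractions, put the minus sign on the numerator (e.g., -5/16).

Answer: 74994494823245/1099511627776

Derivation:
(0,0): OLD=93 → NEW=0, ERR=93
(0,1): OLD=2043/16 → NEW=0, ERR=2043/16
(0,2): OLD=36829/256 → NEW=255, ERR=-28451/256
(0,3): OLD=361995/4096 → NEW=0, ERR=361995/4096
(0,4): OLD=10332749/65536 → NEW=255, ERR=-6378931/65536
(1,0): OLD=37377/256 → NEW=255, ERR=-27903/256
(1,1): OLD=149895/2048 → NEW=0, ERR=149895/2048
(1,2): OLD=8312723/65536 → NEW=0, ERR=8312723/65536
(1,3): OLD=33794327/262144 → NEW=255, ERR=-33052393/262144
(1,4): OLD=113012837/4194304 → NEW=0, ERR=113012837/4194304
(2,0): OLD=2053309/32768 → NEW=0, ERR=2053309/32768
(2,1): OLD=143924847/1048576 → NEW=255, ERR=-123462033/1048576
(2,2): OLD=974073357/16777216 → NEW=0, ERR=974073357/16777216
(2,3): OLD=22542972631/268435456 → NEW=0, ERR=22542972631/268435456
(2,4): OLD=641155602977/4294967296 → NEW=255, ERR=-454061057503/4294967296
(3,0): OLD=1149325677/16777216 → NEW=0, ERR=1149325677/16777216
(3,1): OLD=18653438057/134217728 → NEW=255, ERR=-15572082583/134217728
(3,2): OLD=428515294547/4294967296 → NEW=0, ERR=428515294547/4294967296
(3,3): OLD=1457710472571/8589934592 → NEW=255, ERR=-732722848389/8589934592
(3,4): OLD=2184259841671/137438953472 → NEW=0, ERR=2184259841671/137438953472
(4,0): OLD=147433151043/2147483648 → NEW=0, ERR=147433151043/2147483648
(4,1): OLD=9398641366595/68719476736 → NEW=255, ERR=-8124825201085/68719476736
(4,2): OLD=74994494823245/1099511627776 → NEW=0, ERR=74994494823245/1099511627776
Target (4,2): original=112, with diffused error = 74994494823245/1099511627776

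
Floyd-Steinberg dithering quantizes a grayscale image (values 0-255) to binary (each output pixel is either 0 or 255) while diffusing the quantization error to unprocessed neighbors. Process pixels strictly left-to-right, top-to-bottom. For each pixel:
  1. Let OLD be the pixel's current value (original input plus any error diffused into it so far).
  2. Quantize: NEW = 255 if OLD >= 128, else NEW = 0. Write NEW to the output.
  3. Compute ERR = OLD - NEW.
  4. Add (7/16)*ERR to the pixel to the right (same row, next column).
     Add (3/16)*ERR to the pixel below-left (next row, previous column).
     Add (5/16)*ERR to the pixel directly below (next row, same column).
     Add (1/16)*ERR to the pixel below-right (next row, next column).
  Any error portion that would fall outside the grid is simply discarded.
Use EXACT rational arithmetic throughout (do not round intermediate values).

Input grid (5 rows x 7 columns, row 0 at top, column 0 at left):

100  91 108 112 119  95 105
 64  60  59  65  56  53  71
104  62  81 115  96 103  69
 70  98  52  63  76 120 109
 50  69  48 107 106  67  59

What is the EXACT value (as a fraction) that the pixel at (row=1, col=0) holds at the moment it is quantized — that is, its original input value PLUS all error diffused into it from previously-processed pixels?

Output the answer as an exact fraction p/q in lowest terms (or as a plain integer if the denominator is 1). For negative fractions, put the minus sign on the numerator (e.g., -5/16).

Answer: 4653/64

Derivation:
(0,0): OLD=100 → NEW=0, ERR=100
(0,1): OLD=539/4 → NEW=255, ERR=-481/4
(0,2): OLD=3545/64 → NEW=0, ERR=3545/64
(0,3): OLD=139503/1024 → NEW=255, ERR=-121617/1024
(0,4): OLD=1098377/16384 → NEW=0, ERR=1098377/16384
(0,5): OLD=32592319/262144 → NEW=0, ERR=32592319/262144
(0,6): OLD=668548153/4194304 → NEW=255, ERR=-400999367/4194304
(1,0): OLD=4653/64 → NEW=0, ERR=4653/64
Target (1,0): original=64, with diffused error = 4653/64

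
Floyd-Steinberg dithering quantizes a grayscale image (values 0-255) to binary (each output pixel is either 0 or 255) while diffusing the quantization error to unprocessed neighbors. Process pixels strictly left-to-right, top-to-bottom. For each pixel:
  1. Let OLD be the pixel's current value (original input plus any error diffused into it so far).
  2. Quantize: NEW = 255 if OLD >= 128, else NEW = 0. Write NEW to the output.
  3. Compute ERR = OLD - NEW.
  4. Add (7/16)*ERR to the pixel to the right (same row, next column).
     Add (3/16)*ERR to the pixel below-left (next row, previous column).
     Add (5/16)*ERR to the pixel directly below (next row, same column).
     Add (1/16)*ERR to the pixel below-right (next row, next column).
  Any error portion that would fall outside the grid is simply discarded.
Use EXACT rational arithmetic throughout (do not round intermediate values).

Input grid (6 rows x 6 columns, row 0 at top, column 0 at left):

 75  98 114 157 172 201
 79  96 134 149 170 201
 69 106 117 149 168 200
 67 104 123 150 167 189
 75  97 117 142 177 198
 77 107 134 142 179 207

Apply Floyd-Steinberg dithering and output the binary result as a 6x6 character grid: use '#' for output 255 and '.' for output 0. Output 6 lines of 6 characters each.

(0,0): OLD=75 → NEW=0, ERR=75
(0,1): OLD=2093/16 → NEW=255, ERR=-1987/16
(0,2): OLD=15275/256 → NEW=0, ERR=15275/256
(0,3): OLD=749997/4096 → NEW=255, ERR=-294483/4096
(0,4): OLD=9210811/65536 → NEW=255, ERR=-7500869/65536
(0,5): OLD=158257693/1048576 → NEW=255, ERR=-109129187/1048576
(1,0): OLD=20263/256 → NEW=0, ERR=20263/256
(1,1): OLD=220561/2048 → NEW=0, ERR=220561/2048
(1,2): OLD=11699557/65536 → NEW=255, ERR=-5012123/65536
(1,3): OLD=19750529/262144 → NEW=0, ERR=19750529/262144
(1,4): OLD=2402296803/16777216 → NEW=255, ERR=-1875893277/16777216
(1,5): OLD=30173716293/268435456 → NEW=0, ERR=30173716293/268435456
(2,0): OLD=3733195/32768 → NEW=0, ERR=3733195/32768
(2,1): OLD=188854505/1048576 → NEW=255, ERR=-78532375/1048576
(2,2): OLD=1362171387/16777216 → NEW=0, ERR=1362171387/16777216
(2,3): OLD=24470734307/134217728 → NEW=255, ERR=-9754786333/134217728
(2,4): OLD=545661725481/4294967296 → NEW=0, ERR=545661725481/4294967296
(2,5): OLD=19497196050095/68719476736 → NEW=255, ERR=1973729482415/68719476736
(3,0): OLD=1485787547/16777216 → NEW=0, ERR=1485787547/16777216
(3,1): OLD=19016560127/134217728 → NEW=255, ERR=-15208960513/134217728
(3,2): OLD=86424058797/1073741824 → NEW=0, ERR=86424058797/1073741824
(3,3): OLD=13152730394951/68719476736 → NEW=255, ERR=-4370736172729/68719476736
(3,4): OLD=98801482256359/549755813888 → NEW=255, ERR=-41386250285081/549755813888
(3,5): OLD=1521551709359913/8796093022208 → NEW=255, ERR=-721452011303127/8796093022208
(4,0): OLD=174865893941/2147483648 → NEW=0, ERR=174865893941/2147483648
(4,1): OLD=4048964197041/34359738368 → NEW=0, ERR=4048964197041/34359738368
(4,2): OLD=192084861722563/1099511627776 → NEW=255, ERR=-88290603360317/1099511627776
(4,3): OLD=1370578035464175/17592186044416 → NEW=0, ERR=1370578035464175/17592186044416
(4,4): OLD=47345696552384991/281474976710656 → NEW=255, ERR=-24430422508832289/281474976710656
(4,5): OLD=584077686703070393/4503599627370496 → NEW=255, ERR=-564340218276406087/4503599627370496
(5,0): OLD=68467361775779/549755813888 → NEW=0, ERR=68467361775779/549755813888
(5,1): OLD=3313400770756819/17592186044416 → NEW=255, ERR=-1172606670569261/17592186044416
(5,2): OLD=14315477845847617/140737488355328 → NEW=0, ERR=14315477845847617/140737488355328
(5,3): OLD=853680417778873051/4503599627370496 → NEW=255, ERR=-294737487200603429/4503599627370496
(5,4): OLD=942320055490987995/9007199254740992 → NEW=0, ERR=942320055490987995/9007199254740992
(5,5): OLD=30002908617092387351/144115188075855872 → NEW=255, ERR=-6746464342250860009/144115188075855872
Row 0: .#.###
Row 1: ..#.#.
Row 2: .#.#.#
Row 3: .#.###
Row 4: ..#.##
Row 5: .#.#.#

Answer: .#.###
..#.#.
.#.#.#
.#.###
..#.##
.#.#.#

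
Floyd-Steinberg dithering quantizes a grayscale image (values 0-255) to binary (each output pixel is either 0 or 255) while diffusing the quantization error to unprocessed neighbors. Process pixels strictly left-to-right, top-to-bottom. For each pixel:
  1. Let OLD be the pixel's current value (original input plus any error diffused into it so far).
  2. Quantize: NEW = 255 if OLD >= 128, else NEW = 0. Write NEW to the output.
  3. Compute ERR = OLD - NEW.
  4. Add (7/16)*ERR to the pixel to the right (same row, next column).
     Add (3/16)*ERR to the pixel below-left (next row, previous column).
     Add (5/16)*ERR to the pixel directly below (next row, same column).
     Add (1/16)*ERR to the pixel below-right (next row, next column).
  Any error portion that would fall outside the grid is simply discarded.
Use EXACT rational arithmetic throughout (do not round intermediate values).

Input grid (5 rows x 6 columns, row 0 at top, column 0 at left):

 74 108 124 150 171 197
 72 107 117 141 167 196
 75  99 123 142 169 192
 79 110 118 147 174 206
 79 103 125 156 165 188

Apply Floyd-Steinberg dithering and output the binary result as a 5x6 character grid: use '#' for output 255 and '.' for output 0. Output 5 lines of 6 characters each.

Answer: .#.###
..#.#.
.#.#.#
.#.###
.#.#.#

Derivation:
(0,0): OLD=74 → NEW=0, ERR=74
(0,1): OLD=1123/8 → NEW=255, ERR=-917/8
(0,2): OLD=9453/128 → NEW=0, ERR=9453/128
(0,3): OLD=373371/2048 → NEW=255, ERR=-148869/2048
(0,4): OLD=4561245/32768 → NEW=255, ERR=-3794595/32768
(0,5): OLD=76722571/524288 → NEW=255, ERR=-56970869/524288
(1,0): OLD=9425/128 → NEW=0, ERR=9425/128
(1,1): OLD=124791/1024 → NEW=0, ERR=124791/1024
(1,2): OLD=5655811/32768 → NEW=255, ERR=-2700029/32768
(1,3): OLD=8537767/131072 → NEW=0, ERR=8537767/131072
(1,4): OLD=1127364341/8388608 → NEW=255, ERR=-1011730699/8388608
(1,5): OLD=13695473955/134217728 → NEW=0, ERR=13695473955/134217728
(2,0): OLD=1980173/16384 → NEW=0, ERR=1980173/16384
(2,1): OLD=93906207/524288 → NEW=255, ERR=-39787233/524288
(2,2): OLD=703632029/8388608 → NEW=0, ERR=703632029/8388608
(2,3): OLD=11495013749/67108864 → NEW=255, ERR=-5617746571/67108864
(2,4): OLD=253166923871/2147483648 → NEW=0, ERR=253166923871/2147483648
(2,5): OLD=9205873091209/34359738368 → NEW=255, ERR=444139807369/34359738368
(3,0): OLD=860166013/8388608 → NEW=0, ERR=860166013/8388608
(3,1): OLD=10363439097/67108864 → NEW=255, ERR=-6749321223/67108864
(3,2): OLD=42827781147/536870912 → NEW=0, ERR=42827781147/536870912
(3,3): OLD=6290850531889/34359738368 → NEW=255, ERR=-2470882751951/34359738368
(3,4): OLD=48535409720145/274877906944 → NEW=255, ERR=-21558456550575/274877906944
(3,5): OLD=805259343983647/4398046511104 → NEW=255, ERR=-316242516347873/4398046511104
(4,0): OLD=98984280947/1073741824 → NEW=0, ERR=98984280947/1073741824
(4,1): OLD=2289538731287/17179869184 → NEW=255, ERR=-2091327910633/17179869184
(4,2): OLD=42277475232149/549755813888 → NEW=0, ERR=42277475232149/549755813888
(4,3): OLD=1384967126524489/8796093022208 → NEW=255, ERR=-858036594138551/8796093022208
(4,4): OLD=11236075288980569/140737488355328 → NEW=0, ERR=11236075288980569/140737488355328
(4,5): OLD=440354159626136527/2251799813685248 → NEW=255, ERR=-133854792863601713/2251799813685248
Row 0: .#.###
Row 1: ..#.#.
Row 2: .#.#.#
Row 3: .#.###
Row 4: .#.#.#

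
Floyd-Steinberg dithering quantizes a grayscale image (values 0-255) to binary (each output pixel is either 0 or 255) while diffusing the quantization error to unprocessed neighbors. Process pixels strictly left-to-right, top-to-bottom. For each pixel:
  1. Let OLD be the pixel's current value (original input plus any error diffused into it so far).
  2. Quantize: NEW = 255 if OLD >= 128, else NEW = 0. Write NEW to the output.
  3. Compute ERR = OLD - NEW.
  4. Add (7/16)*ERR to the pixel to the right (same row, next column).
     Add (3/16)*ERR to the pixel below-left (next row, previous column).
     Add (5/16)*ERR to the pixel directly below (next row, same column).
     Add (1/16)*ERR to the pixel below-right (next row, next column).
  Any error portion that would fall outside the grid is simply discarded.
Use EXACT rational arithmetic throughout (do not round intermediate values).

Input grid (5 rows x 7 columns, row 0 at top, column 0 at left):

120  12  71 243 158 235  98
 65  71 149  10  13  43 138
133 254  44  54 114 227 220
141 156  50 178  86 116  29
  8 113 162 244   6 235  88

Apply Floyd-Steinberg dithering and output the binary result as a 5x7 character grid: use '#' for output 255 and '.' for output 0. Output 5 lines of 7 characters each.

Answer: ...###.
.##...#
##...##
.#.#.#.
..##.#.

Derivation:
(0,0): OLD=120 → NEW=0, ERR=120
(0,1): OLD=129/2 → NEW=0, ERR=129/2
(0,2): OLD=3175/32 → NEW=0, ERR=3175/32
(0,3): OLD=146641/512 → NEW=255, ERR=16081/512
(0,4): OLD=1406903/8192 → NEW=255, ERR=-682057/8192
(0,5): OLD=26027521/131072 → NEW=255, ERR=-7395839/131072
(0,6): OLD=153750023/2097152 → NEW=0, ERR=153750023/2097152
(1,0): OLD=3667/32 → NEW=0, ERR=3667/32
(1,1): OLD=42853/256 → NEW=255, ERR=-22427/256
(1,2): OLD=1241897/8192 → NEW=255, ERR=-847063/8192
(1,3): OLD=-1141403/32768 → NEW=0, ERR=-1141403/32768
(1,4): OLD=-77331649/2097152 → NEW=0, ERR=-77331649/2097152
(1,5): OLD=298247695/16777216 → NEW=0, ERR=298247695/16777216
(1,6): OLD=44335160321/268435456 → NEW=255, ERR=-24115880959/268435456
(2,0): OLD=624167/4096 → NEW=255, ERR=-420313/4096
(2,1): OLD=22217149/131072 → NEW=255, ERR=-11206211/131072
(2,2): OLD=-79113289/2097152 → NEW=0, ERR=-79113289/2097152
(2,3): OLD=222027135/16777216 → NEW=0, ERR=222027135/16777216
(2,4): OLD=14686455359/134217728 → NEW=0, ERR=14686455359/134217728
(2,5): OLD=1122181672869/4294967296 → NEW=255, ERR=26965012389/4294967296
(2,6): OLD=13454120901843/68719476736 → NEW=255, ERR=-4069345665837/68719476736
(3,0): OLD=194829719/2097152 → NEW=0, ERR=194829719/2097152
(3,1): OLD=2624631211/16777216 → NEW=255, ERR=-1653558869/16777216
(3,2): OLD=-1042992223/134217728 → NEW=0, ERR=-1042992223/134217728
(3,3): OLD=105707086191/536870912 → NEW=255, ERR=-31194996369/536870912
(3,4): OLD=6650522043799/68719476736 → NEW=0, ERR=6650522043799/68719476736
(3,5): OLD=85782816133013/549755813888 → NEW=255, ERR=-54404916408427/549755813888
(3,6): OLD=-285070022262645/8796093022208 → NEW=0, ERR=-285070022262645/8796093022208
(4,0): OLD=4979995801/268435456 → NEW=0, ERR=4979995801/268435456
(4,1): OLD=406586816229/4294967296 → NEW=0, ERR=406586816229/4294967296
(4,2): OLD=12639793205835/68719476736 → NEW=255, ERR=-4883673361845/68719476736
(4,3): OLD=116773940040745/549755813888 → NEW=255, ERR=-23413792500695/549755813888
(4,4): OLD=-20128766563397/4398046511104 → NEW=0, ERR=-20128766563397/4398046511104
(4,5): OLD=28435170473758699/140737488355328 → NEW=255, ERR=-7452889056849941/140737488355328
(4,6): OLD=109254899824783325/2251799813685248 → NEW=0, ERR=109254899824783325/2251799813685248
Row 0: ...###.
Row 1: .##...#
Row 2: ##...##
Row 3: .#.#.#.
Row 4: ..##.#.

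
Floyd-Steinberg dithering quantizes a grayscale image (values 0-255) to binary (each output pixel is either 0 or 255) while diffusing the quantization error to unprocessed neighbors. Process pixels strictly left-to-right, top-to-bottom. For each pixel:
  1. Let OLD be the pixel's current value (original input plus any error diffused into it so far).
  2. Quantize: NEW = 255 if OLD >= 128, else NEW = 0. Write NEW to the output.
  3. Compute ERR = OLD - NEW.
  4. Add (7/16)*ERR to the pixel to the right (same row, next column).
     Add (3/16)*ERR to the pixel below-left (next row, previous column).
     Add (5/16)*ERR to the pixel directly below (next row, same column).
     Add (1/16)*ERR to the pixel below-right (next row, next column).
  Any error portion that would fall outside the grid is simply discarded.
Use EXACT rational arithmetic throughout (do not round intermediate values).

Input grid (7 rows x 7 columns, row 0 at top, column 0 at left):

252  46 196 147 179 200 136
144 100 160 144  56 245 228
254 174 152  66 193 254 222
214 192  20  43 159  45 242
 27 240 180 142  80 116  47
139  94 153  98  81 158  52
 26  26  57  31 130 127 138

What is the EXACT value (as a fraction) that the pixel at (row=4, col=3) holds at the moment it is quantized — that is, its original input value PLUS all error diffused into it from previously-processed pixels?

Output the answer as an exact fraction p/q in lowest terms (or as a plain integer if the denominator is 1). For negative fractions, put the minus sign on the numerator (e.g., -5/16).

Answer: 285321221164195/4398046511104

Derivation:
(0,0): OLD=252 → NEW=255, ERR=-3
(0,1): OLD=715/16 → NEW=0, ERR=715/16
(0,2): OLD=55181/256 → NEW=255, ERR=-10099/256
(0,3): OLD=531419/4096 → NEW=255, ERR=-513061/4096
(0,4): OLD=8139517/65536 → NEW=0, ERR=8139517/65536
(0,5): OLD=266691819/1048576 → NEW=255, ERR=-695061/1048576
(0,6): OLD=2276835949/16777216 → NEW=255, ERR=-2001354131/16777216
(1,0): OLD=38769/256 → NEW=255, ERR=-26511/256
(1,1): OLD=125079/2048 → NEW=0, ERR=125079/2048
(1,2): OLD=10072803/65536 → NEW=255, ERR=-6638877/65536
(1,3): OLD=21327783/262144 → NEW=0, ERR=21327783/262144
(1,4): OLD=2054434581/16777216 → NEW=0, ERR=2054434581/16777216
(1,5): OLD=38085888933/134217728 → NEW=255, ERR=3860368293/134217728
(1,6): OLD=436505716747/2147483648 → NEW=255, ERR=-111102613493/2147483648
(2,0): OLD=7637869/32768 → NEW=255, ERR=-717971/32768
(2,1): OLD=165709823/1048576 → NEW=255, ERR=-101677057/1048576
(2,2): OLD=1627261117/16777216 → NEW=0, ERR=1627261117/16777216
(2,3): OLD=20198104853/134217728 → NEW=255, ERR=-14027415787/134217728
(2,4): OLD=210475373285/1073741824 → NEW=255, ERR=-63328791835/1073741824
(2,5): OLD=8079259709111/34359738368 → NEW=255, ERR=-682473574729/34359738368
(2,6): OLD=109368520863601/549755813888 → NEW=255, ERR=-30819211677839/549755813888
(3,0): OLD=3170417693/16777216 → NEW=255, ERR=-1107772387/16777216
(3,1): OLD=20082609241/134217728 → NEW=255, ERR=-14142911399/134217728
(3,2): OLD=-23028586405/1073741824 → NEW=0, ERR=-23028586405/1073741824
(3,3): OLD=-17351006355/4294967296 → NEW=0, ERR=-17351006355/4294967296
(3,4): OLD=70668472193053/549755813888 → NEW=255, ERR=-69519260348387/549755813888
(3,5): OLD=-135145249435353/4398046511104 → NEW=0, ERR=-135145249435353/4398046511104
(3,6): OLD=14763094260268345/70368744177664 → NEW=255, ERR=-3180935505035975/70368744177664
(4,0): OLD=-28757571181/2147483648 → NEW=0, ERR=-28757571181/2147483648
(4,1): OLD=6633634914167/34359738368 → NEW=255, ERR=-2128098369673/34359738368
(4,2): OLD=76337774616665/549755813888 → NEW=255, ERR=-63849957924775/549755813888
(4,3): OLD=285321221164195/4398046511104 → NEW=0, ERR=285321221164195/4398046511104
Target (4,3): original=142, with diffused error = 285321221164195/4398046511104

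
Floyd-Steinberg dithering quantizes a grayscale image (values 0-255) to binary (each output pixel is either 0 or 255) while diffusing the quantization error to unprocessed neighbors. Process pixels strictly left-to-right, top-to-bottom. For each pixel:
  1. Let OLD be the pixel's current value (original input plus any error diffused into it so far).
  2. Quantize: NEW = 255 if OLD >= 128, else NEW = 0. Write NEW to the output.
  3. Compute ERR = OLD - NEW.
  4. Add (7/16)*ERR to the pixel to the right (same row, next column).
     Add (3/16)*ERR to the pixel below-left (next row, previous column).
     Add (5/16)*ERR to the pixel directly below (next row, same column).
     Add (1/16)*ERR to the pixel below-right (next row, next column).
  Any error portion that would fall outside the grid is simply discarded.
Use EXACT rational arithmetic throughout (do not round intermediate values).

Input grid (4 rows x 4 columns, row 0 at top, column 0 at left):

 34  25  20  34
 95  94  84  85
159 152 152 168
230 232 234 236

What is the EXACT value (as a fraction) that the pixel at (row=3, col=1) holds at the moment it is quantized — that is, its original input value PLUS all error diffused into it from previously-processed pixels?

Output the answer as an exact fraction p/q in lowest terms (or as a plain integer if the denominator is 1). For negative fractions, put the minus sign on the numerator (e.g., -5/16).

Answer: 31853123479/134217728

Derivation:
(0,0): OLD=34 → NEW=0, ERR=34
(0,1): OLD=319/8 → NEW=0, ERR=319/8
(0,2): OLD=4793/128 → NEW=0, ERR=4793/128
(0,3): OLD=103183/2048 → NEW=0, ERR=103183/2048
(1,0): OLD=14477/128 → NEW=0, ERR=14477/128
(1,1): OLD=169051/1024 → NEW=255, ERR=-92069/1024
(1,2): OLD=2238199/32768 → NEW=0, ERR=2238199/32768
(1,3): OLD=69713521/524288 → NEW=255, ERR=-63979919/524288
(2,0): OLD=2907929/16384 → NEW=255, ERR=-1269991/16384
(2,1): OLD=57601571/524288 → NEW=0, ERR=57601571/524288
(2,2): OLD=202282031/1048576 → NEW=255, ERR=-65104849/1048576
(2,3): OLD=1794661523/16777216 → NEW=0, ERR=1794661523/16777216
(3,0): OLD=1898985993/8388608 → NEW=255, ERR=-240109047/8388608
(3,1): OLD=31853123479/134217728 → NEW=255, ERR=-2372397161/134217728
Target (3,1): original=232, with diffused error = 31853123479/134217728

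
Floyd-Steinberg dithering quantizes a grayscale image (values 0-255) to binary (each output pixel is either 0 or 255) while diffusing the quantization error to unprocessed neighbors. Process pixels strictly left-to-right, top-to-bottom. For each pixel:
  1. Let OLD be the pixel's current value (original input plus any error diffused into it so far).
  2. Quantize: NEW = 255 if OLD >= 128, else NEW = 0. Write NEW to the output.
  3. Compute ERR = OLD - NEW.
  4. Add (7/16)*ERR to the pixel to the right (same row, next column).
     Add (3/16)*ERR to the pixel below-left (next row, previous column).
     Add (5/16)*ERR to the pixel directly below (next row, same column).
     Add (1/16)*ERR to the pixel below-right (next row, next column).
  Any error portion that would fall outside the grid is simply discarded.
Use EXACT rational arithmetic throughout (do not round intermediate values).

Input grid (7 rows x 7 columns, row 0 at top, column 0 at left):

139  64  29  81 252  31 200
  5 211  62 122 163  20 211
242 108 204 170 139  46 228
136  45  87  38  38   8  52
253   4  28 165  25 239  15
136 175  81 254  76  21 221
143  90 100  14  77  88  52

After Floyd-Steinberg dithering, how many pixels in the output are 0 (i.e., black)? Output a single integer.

Answer: 28

Derivation:
(0,0): OLD=139 → NEW=255, ERR=-116
(0,1): OLD=53/4 → NEW=0, ERR=53/4
(0,2): OLD=2227/64 → NEW=0, ERR=2227/64
(0,3): OLD=98533/1024 → NEW=0, ERR=98533/1024
(0,4): OLD=4818499/16384 → NEW=255, ERR=640579/16384
(0,5): OLD=12610517/262144 → NEW=0, ERR=12610517/262144
(0,6): OLD=927134419/4194304 → NEW=255, ERR=-142413101/4194304
(1,0): OLD=-1841/64 → NEW=0, ERR=-1841/64
(1,1): OLD=103337/512 → NEW=255, ERR=-27223/512
(1,2): OLD=1122013/16384 → NEW=0, ERR=1122013/16384
(1,3): OLD=12552537/65536 → NEW=255, ERR=-4159143/65536
(1,4): OLD=681517867/4194304 → NEW=255, ERR=-388029653/4194304
(1,5): OLD=-314220005/33554432 → NEW=0, ERR=-314220005/33554432
(1,6): OLD=106997844533/536870912 → NEW=255, ERR=-29904238027/536870912
(2,0): OLD=1827155/8192 → NEW=255, ERR=-261805/8192
(2,1): OLD=23185345/262144 → NEW=0, ERR=23185345/262144
(2,2): OLD=1043848579/4194304 → NEW=255, ERR=-25698941/4194304
(2,3): OLD=4510417451/33554432 → NEW=255, ERR=-4045962709/33554432
(2,4): OLD=13854995227/268435456 → NEW=0, ERR=13854995227/268435456
(2,5): OLD=424588814345/8589934592 → NEW=0, ERR=424588814345/8589934592
(2,6): OLD=31835423728591/137438953472 → NEW=255, ERR=-3211509406769/137438953472
(3,0): OLD=598092579/4194304 → NEW=255, ERR=-471454941/4194304
(3,1): OLD=681700455/33554432 → NEW=0, ERR=681700455/33554432
(3,2): OLD=20640775461/268435456 → NEW=0, ERR=20640775461/268435456
(3,3): OLD=46443982643/1073741824 → NEW=0, ERR=46443982643/1073741824
(3,4): OLD=10278342485795/137438953472 → NEW=0, ERR=10278342485795/137438953472
(3,5): OLD=60483458964249/1099511627776 → NEW=0, ERR=60483458964249/1099511627776
(3,6): OLD=1264064879024775/17592186044416 → NEW=0, ERR=1264064879024775/17592186044416
(4,0): OLD=119015244461/536870912 → NEW=255, ERR=-17886838099/536870912
(4,1): OLD=27186328393/8589934592 → NEW=0, ERR=27186328393/8589934592
(4,2): OLD=8630289969639/137438953472 → NEW=0, ERR=8630289969639/137438953472
(4,3): OLD=247189060169245/1099511627776 → NEW=255, ERR=-33186404913635/1099511627776
(4,4): OLD=423821265632967/8796093022208 → NEW=0, ERR=423821265632967/8796093022208
(4,5): OLD=83152516345104327/281474976710656 → NEW=255, ERR=11376397283887047/281474976710656
(4,6): OLD=263797731214596513/4503599627370496 → NEW=0, ERR=263797731214596513/4503599627370496
(5,0): OLD=17342309609451/137438953472 → NEW=0, ERR=17342309609451/137438953472
(5,1): OLD=264855991307385/1099511627776 → NEW=255, ERR=-15519473775495/1099511627776
(5,2): OLD=782731493624095/8796093022208 → NEW=0, ERR=782731493624095/8796093022208
(5,3): OLD=20861394328016187/70368744177664 → NEW=255, ERR=2917364562711867/70368744177664
(5,4): OLD=517404654131135273/4503599627370496 → NEW=0, ERR=517404654131135273/4503599627370496
(5,5): OLD=3526771759036632985/36028797018963968 → NEW=0, ERR=3526771759036632985/36028797018963968
(5,6): OLD=164093316673234424279/576460752303423488 → NEW=255, ERR=17095824835861434839/576460752303423488
(6,0): OLD=3162816567403043/17592186044416 → NEW=255, ERR=-1323190873923037/17592186044416
(6,1): OLD=21745058476212479/281474976710656 → NEW=0, ERR=21745058476212479/281474976710656
(6,2): OLD=758847800516407837/4503599627370496 → NEW=255, ERR=-389570104463068643/4503599627370496
(6,3): OLD=584172366243125251/36028797018963968 → NEW=0, ERR=584172366243125251/36028797018963968
(6,4): OLD=10155859573691158889/72057594037927936 → NEW=255, ERR=-8218826905980464791/72057594037927936
(6,5): OLD=751059443467614501069/9223372036854775808 → NEW=0, ERR=751059443467614501069/9223372036854775808
(6,6): OLD=15201781196118767811019/147573952589676412928 → NEW=0, ERR=15201781196118767811019/147573952589676412928
Output grid:
  Row 0: #...#.#  (4 black, running=4)
  Row 1: .#.##.#  (3 black, running=7)
  Row 2: #.##..#  (3 black, running=10)
  Row 3: #......  (6 black, running=16)
  Row 4: #..#.#.  (4 black, running=20)
  Row 5: .#.#..#  (4 black, running=24)
  Row 6: #.#.#..  (4 black, running=28)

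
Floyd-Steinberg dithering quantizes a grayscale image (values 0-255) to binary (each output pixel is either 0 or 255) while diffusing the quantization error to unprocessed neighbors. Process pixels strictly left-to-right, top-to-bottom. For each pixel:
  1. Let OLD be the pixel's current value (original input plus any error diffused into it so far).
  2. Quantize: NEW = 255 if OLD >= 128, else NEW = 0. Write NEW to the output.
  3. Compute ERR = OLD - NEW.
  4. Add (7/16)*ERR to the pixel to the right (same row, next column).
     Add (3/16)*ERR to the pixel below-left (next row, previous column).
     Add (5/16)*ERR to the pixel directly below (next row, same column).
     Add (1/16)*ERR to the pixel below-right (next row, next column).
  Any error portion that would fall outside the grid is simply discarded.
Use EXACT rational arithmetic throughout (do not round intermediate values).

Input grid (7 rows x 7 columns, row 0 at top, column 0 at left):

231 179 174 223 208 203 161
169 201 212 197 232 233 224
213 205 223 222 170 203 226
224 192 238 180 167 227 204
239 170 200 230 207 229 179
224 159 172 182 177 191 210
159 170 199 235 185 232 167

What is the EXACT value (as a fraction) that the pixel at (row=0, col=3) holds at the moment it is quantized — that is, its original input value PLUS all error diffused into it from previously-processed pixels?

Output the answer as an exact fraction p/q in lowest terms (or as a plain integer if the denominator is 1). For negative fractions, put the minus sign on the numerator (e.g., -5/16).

Answer: 87555/512

Derivation:
(0,0): OLD=231 → NEW=255, ERR=-24
(0,1): OLD=337/2 → NEW=255, ERR=-173/2
(0,2): OLD=4357/32 → NEW=255, ERR=-3803/32
(0,3): OLD=87555/512 → NEW=255, ERR=-43005/512
Target (0,3): original=223, with diffused error = 87555/512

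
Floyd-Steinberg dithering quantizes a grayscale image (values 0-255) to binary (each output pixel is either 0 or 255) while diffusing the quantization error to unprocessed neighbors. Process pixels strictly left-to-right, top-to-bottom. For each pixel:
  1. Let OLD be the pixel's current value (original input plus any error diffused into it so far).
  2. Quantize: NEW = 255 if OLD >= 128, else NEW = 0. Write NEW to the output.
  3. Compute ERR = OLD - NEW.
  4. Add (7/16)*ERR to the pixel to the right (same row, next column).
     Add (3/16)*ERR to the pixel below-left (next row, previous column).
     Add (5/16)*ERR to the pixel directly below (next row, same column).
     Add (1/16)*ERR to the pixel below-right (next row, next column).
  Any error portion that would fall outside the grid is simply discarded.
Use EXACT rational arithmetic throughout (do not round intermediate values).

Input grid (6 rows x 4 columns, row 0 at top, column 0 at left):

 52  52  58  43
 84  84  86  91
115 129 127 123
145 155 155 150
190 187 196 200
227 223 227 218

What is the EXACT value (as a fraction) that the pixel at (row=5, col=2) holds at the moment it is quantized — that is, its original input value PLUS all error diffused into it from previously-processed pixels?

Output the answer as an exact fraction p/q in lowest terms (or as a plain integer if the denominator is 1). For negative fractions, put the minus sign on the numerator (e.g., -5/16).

Answer: 331552986350999/2199023255552

Derivation:
(0,0): OLD=52 → NEW=0, ERR=52
(0,1): OLD=299/4 → NEW=0, ERR=299/4
(0,2): OLD=5805/64 → NEW=0, ERR=5805/64
(0,3): OLD=84667/1024 → NEW=0, ERR=84667/1024
(1,0): OLD=7313/64 → NEW=0, ERR=7313/64
(1,1): OLD=90935/512 → NEW=255, ERR=-39625/512
(1,2): OLD=1649219/16384 → NEW=0, ERR=1649219/16384
(1,3): OLD=43659077/262144 → NEW=255, ERR=-23187643/262144
(2,0): OLD=1115725/8192 → NEW=255, ERR=-973235/8192
(2,1): OLD=20671071/262144 → NEW=0, ERR=20671071/262144
(2,2): OLD=89932587/524288 → NEW=255, ERR=-43760853/524288
(2,3): OLD=546371391/8388608 → NEW=0, ERR=546371391/8388608
(3,0): OLD=514469693/4194304 → NEW=0, ERR=514469693/4194304
(3,1): OLD=14108290659/67108864 → NEW=255, ERR=-3004469661/67108864
(3,2): OLD=135796456733/1073741824 → NEW=0, ERR=135796456733/1073741824
(3,3): OLD=3787611038027/17179869184 → NEW=255, ERR=-593255603893/17179869184
(4,0): OLD=236155113017/1073741824 → NEW=255, ERR=-37649052103/1073741824
(4,1): OLD=1623914105707/8589934592 → NEW=255, ERR=-566519215253/8589934592
(4,2): OLD=54259606241227/274877906944 → NEW=255, ERR=-15834260029493/274877906944
(4,3): OLD=756072926626557/4398046511104 → NEW=255, ERR=-365428933704963/4398046511104
(5,0): OLD=27993122708265/137438953472 → NEW=255, ERR=-7053810427095/137438953472
(5,1): OLD=734227014129535/4398046511104 → NEW=255, ERR=-387274846201985/4398046511104
(5,2): OLD=331552986350999/2199023255552 → NEW=255, ERR=-229197943814761/2199023255552
Target (5,2): original=227, with diffused error = 331552986350999/2199023255552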